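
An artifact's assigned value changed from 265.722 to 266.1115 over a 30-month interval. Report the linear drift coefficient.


rate = (v2 - v1) / months
= (266.1115 - 265.722) / 30
= 0.3895 / 30
= 0.0130

0.0130


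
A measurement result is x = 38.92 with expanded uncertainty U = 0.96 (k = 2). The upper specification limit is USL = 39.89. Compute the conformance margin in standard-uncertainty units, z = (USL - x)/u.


u = U / k = 0.96 / 2 = 0.48
margin = |USL - x| = |39.89 - 38.92| = 0.97
z = margin / u = 0.97 / 0.48
z = 2.0208

2.0208


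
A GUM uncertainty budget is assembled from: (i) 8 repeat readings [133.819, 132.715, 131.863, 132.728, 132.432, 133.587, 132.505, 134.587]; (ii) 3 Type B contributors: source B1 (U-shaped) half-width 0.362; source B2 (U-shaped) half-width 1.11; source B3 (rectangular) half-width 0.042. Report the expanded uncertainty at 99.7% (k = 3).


mean = (133.819 + 132.715 + 131.863 + 132.728 + 132.432 + 133.587 + 132.505 + 134.587) / 8 = 133.0295
s = sqrt(sum((x - mean)^2)/(n-1)) = 0.88982855
u_A = s / sqrt(n) = 0.88982855 / sqrt(8) = 0.3146019
u_B1 = 0.362 / sqrt(2) = 0.25597265
u_B2 = 1.11 / sqrt(2) = 0.78488853
u_B3 = 0.042 / sqrt(3) = 0.024248711
uc = sqrt(0.3146019^2 + 0.25597265^2 + 0.78488853^2 + 0.024248711^2) = 0.88381806
U = k * uc = 3 * 0.88381806
U = 2.6515

2.6515


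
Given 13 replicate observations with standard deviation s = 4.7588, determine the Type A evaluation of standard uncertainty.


u_A = s / sqrt(n)
u_A = 4.7588 / sqrt(13)
u_A = 4.7588 / 3.6055513
u_A = 1.3199

1.3199


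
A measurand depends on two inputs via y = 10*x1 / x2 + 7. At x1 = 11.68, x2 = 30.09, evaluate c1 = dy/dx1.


y = 10*x1 / x2 + 7
dy/dx1 = 10/x2
Evaluate at x2 = 30.09: c1 = 10 / 30.09
c1 = 0.3323

0.3323


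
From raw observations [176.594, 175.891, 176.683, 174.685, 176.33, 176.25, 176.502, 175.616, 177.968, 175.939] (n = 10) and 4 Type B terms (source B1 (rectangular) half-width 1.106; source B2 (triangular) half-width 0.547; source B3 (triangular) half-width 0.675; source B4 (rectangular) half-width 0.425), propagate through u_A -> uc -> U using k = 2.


mean = (176.594 + 175.891 + 176.683 + 174.685 + 176.33 + 176.25 + 176.502 + 175.616 + 177.968 + 175.939) / 10 = 176.2458
s = sqrt(sum((x - mean)^2)/(n-1)) = 0.84352828
u_A = s / sqrt(n) = 0.84352828 / sqrt(10) = 0.26674706
u_B1 = 1.106 / sqrt(3) = 0.6385494
u_B2 = 0.547 / sqrt(6) = 0.22331181
u_B3 = 0.675 / sqrt(6) = 0.2755676
u_B4 = 0.425 / sqrt(3) = 0.24537386
uc = sqrt(0.26674706^2 + 0.6385494^2 + 0.22331181^2 + 0.2755676^2 + 0.24537386^2) = 0.81542218
U = k * uc = 2 * 0.81542218
U = 1.6308

1.6308


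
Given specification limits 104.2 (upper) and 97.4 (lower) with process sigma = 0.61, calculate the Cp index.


Cp = (USL - LSL) / (6 * sigma)
= (104.2 - 97.4) / (6 * 0.61)
= 6.8000 / 3.6600
= 1.8579

1.8579


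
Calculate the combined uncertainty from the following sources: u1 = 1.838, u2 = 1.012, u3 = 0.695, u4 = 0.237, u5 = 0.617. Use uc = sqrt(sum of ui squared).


uc = sqrt(1.838^2 + 1.012^2 + 0.695^2 + 0.237^2 + 0.617^2)
uc = sqrt(5.322271)
uc = 2.3070

2.3070


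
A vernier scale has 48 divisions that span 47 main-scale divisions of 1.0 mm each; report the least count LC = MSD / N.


LC = MSD / n_div
= 1.0 / 48
= 0.0208

0.0208


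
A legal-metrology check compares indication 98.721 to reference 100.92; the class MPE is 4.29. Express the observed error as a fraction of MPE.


e = indication - reference = 98.721 - 100.92 = -2.1990
|e| = 2.1990
ratio = |e| / MPE = 2.1990 / 4.29
ratio = 0.5126

0.5126


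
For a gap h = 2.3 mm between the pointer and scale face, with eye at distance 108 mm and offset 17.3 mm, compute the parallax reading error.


error = h * offset / d
= 2.3 * 17.3 / 108
= 0.3684

0.3684


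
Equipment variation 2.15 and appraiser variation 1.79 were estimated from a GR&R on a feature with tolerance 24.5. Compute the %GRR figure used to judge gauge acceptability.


GRR = sqrt(EV^2 + AV^2) = sqrt(2.15^2 + 1.79^2) = 2.7976061
%GRR = GRR / tol * 100 = 2.7976061 / 24.5 * 100
%GRR = 11.4188

11.4188


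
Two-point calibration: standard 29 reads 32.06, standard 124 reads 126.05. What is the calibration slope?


slope = (y2 - y1) / (x2 - x1)
= (126.05 - 32.06) / (124 - 29)
= 93.9900 / 95
= 0.9894

0.9894


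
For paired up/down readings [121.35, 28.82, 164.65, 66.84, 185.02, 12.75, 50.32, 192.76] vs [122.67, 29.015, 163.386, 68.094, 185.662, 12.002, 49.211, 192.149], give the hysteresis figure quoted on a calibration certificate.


|121.35 - 122.67| = 1.3200
|28.82 - 29.015| = 0.1950
|164.65 - 163.386| = 1.2640
|66.84 - 68.094| = 1.2540
|185.02 - 185.662| = 0.6420
|12.75 - 12.002| = 0.7480
|50.32 - 49.211| = 1.1090
|192.76 - 192.149| = 0.6110
hysteresis = max(diffs) = 1.3200

1.3200


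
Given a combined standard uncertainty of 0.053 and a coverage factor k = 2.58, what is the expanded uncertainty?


U = k * uc
U = 2.58 * 0.053
U = 0.1367

0.1367


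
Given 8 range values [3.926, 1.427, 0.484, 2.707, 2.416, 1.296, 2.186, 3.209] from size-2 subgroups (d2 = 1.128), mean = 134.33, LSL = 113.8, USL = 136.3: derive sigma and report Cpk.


R_bar = (3.926 + 1.427 + 0.484 + 2.707 + 2.416 + 1.296 + 2.186 + 3.209) / 8 = 2.206375
sigma = R_bar / d2 = 2.206375 / 1.128 = 1.9560062
Cp = (USL - LSL)/(6*sigma) = (136.3 - 113.8)/(6*1.9560062) = 1.9172
Cpu = (136.3 - 134.33)/(3*1.9560062) = 0.3357
Cpl = (134.33 - 113.8)/(3*1.9560062) = 3.4986
Cpk = min(Cpu, Cpl) = 0.3357

0.3357


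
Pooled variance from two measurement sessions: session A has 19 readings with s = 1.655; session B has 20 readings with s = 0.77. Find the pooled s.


s_p = sqrt(((n1-1)*s1^2 + (n2-1)*s2^2) / (n1+n2-2))
numerator = (19-1)*1.655^2 + (20-1)*0.77^2 = 49.30245 + 11.2651 = 60.56755
denominator = 19 + 20 - 2 = 37
s_p^2 = 60.56755 / 37 = 1.6369608
s_p = sqrt(1.6369608) = 1.2794

1.2794


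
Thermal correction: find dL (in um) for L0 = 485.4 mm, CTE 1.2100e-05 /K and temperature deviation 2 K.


dL = L * alpha * dT
= 485.4 * 1.2100e-05 * 2
= 0.0117467 mm
dL_um = 0.0117467 * 1000 = 11.7467 um

11.7467


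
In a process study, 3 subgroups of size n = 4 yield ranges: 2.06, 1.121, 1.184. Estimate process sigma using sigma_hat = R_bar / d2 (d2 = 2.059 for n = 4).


R_bar = (2.06 + 1.121 + 1.184) / 3
R_bar = 4.365 / 3 = 1.455
sigma_hat = R_bar / d2 = 1.455 / 2.059 = 0.7067

0.7067


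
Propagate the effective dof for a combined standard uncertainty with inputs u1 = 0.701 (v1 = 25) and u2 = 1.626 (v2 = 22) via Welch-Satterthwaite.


uc = sqrt(u1^2 + u2^2) = sqrt(0.701^2 + 1.626^2) = 1.7706713
v_eff = uc^4 / (u1^4/v1 + u2^4/v2)
= 1.7706713^4 / (0.701^4/25 + 1.626^4/22)
= 9.8299609 / 0.32738992
v_eff = 30.0252

30.0252


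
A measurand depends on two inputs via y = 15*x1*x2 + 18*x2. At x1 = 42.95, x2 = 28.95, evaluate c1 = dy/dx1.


y = 15*x1*x2 + 18*x2
dy/dx1 = 15*x2
Evaluate at x2 = 28.95: c1 = 15 * 28.95
c1 = 434.2500

434.2500


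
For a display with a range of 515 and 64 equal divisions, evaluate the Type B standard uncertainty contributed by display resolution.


resolution = range / divisions
resolution = 515 / 64 = 8.046875
u_res = resolution / (2*sqrt(3))
u_res = 8.046875 / 3.4641016
u_res = 2.3229

2.3229


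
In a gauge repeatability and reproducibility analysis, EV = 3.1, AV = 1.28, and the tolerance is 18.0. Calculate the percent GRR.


GRR = sqrt(EV^2 + AV^2) = sqrt(3.1^2 + 1.28^2) = 3.3538634
%GRR = GRR / tol * 100 = 3.3538634 / 18.0 * 100
%GRR = 18.6326

18.6326


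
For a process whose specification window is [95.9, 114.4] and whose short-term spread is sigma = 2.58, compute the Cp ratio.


Cp = (USL - LSL) / (6 * sigma)
= (114.4 - 95.9) / (6 * 2.58)
= 18.5000 / 15.4800
= 1.1951

1.1951


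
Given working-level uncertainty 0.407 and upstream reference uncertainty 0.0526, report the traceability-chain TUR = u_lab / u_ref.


TUR = u_lab / u_ref
= 0.407 / 0.0526
= 7.7376

7.7376


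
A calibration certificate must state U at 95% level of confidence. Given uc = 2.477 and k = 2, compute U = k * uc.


U = k * uc
U = 2 * 2.477
U = 4.9540

4.9540


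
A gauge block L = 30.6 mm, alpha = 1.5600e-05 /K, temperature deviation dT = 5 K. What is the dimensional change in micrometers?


dL = L * alpha * dT
= 30.6 * 1.5600e-05 * 5
= 0.0023868 mm
dL_um = 0.0023868 * 1000 = 2.3868 um

2.3868


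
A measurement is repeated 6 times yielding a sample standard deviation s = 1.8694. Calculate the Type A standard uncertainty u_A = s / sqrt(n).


u_A = s / sqrt(n)
u_A = 1.8694 / sqrt(6)
u_A = 1.8694 / 2.4494897
u_A = 0.7632

0.7632


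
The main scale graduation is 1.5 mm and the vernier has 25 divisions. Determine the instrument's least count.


LC = MSD / n_div
= 1.5 / 25
= 0.0600

0.0600


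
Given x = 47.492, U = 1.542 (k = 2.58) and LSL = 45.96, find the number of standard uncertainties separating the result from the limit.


u = U / k = 1.542 / 2.58 = 0.59767442
margin = |LSL - x| = |45.96 - 47.492| = 1.532
z = margin / u = 1.532 / 0.59767442
z = 2.5633

2.5633


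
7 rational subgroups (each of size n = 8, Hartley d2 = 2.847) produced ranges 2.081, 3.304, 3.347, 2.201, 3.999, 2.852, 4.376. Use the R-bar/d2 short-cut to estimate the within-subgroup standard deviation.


R_bar = (2.081 + 3.304 + 3.347 + 2.201 + 3.999 + 2.852 + 4.376) / 7
R_bar = 22.16 / 7 = 3.1657143
sigma_hat = R_bar / d2 = 3.1657143 / 2.847 = 1.1119

1.1119


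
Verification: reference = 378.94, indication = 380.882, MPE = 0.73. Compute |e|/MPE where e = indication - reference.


e = indication - reference = 380.882 - 378.94 = 1.9420
|e| = 1.9420
ratio = |e| / MPE = 1.9420 / 0.73
ratio = 2.6603

2.6603


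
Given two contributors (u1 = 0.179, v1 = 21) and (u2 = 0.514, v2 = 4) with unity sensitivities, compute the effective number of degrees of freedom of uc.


uc = sqrt(u1^2 + u2^2) = sqrt(0.179^2 + 0.514^2) = 0.54427658
v_eff = uc^4 / (u1^4/v1 + u2^4/v2)
= 0.54427658^4 / (0.179^4/21 + 0.514^4/4)
= 0.087756358 / 0.017498769
v_eff = 5.0150

5.0150


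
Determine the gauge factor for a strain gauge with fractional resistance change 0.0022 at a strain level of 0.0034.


GF = (dR/R) / epsilon
= 0.0022 / 0.0034
= 0.6471

0.6471


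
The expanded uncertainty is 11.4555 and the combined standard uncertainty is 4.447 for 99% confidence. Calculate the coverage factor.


k = U / uc
k = 11.4555 / 4.447
k = 2.576

2.576


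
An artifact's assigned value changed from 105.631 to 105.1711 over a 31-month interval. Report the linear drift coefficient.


rate = (v2 - v1) / months
= (105.1711 - 105.631) / 31
= -0.4599 / 31
= -0.0148

-0.0148


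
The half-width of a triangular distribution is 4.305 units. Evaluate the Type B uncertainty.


u_B = half_width / sqrt(6)
u_B = 4.305 / 2.4494897
u_B = 1.7575

1.7575


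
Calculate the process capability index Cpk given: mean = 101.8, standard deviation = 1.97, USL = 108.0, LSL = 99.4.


Cpu = (USL - mean) / (3*sigma) = (108.0 - 101.8) / (3*1.97) = 1.0491
Cpl = (mean - LSL) / (3*sigma) = (101.8 - 99.4) / (3*1.97) = 0.4061
Cpk = min(Cpu, Cpl) = 0.4061

0.4061


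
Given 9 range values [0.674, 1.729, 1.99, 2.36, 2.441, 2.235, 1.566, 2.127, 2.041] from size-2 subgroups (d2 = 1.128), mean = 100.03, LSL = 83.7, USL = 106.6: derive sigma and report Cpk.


R_bar = (0.674 + 1.729 + 1.99 + 2.36 + 2.441 + 2.235 + 1.566 + 2.127 + 2.041) / 9 = 1.907
sigma = R_bar / d2 = 1.907 / 1.128 = 1.6906028
Cp = (USL - LSL)/(6*sigma) = (106.6 - 83.7)/(6*1.6906028) = 2.2576
Cpu = (106.6 - 100.03)/(3*1.6906028) = 1.2954
Cpl = (100.03 - 83.7)/(3*1.6906028) = 3.2198
Cpk = min(Cpu, Cpl) = 1.2954

1.2954


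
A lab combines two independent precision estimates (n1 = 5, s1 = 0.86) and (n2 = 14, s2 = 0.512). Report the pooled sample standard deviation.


s_p = sqrt(((n1-1)*s1^2 + (n2-1)*s2^2) / (n1+n2-2))
numerator = (5-1)*0.86^2 + (14-1)*0.512^2 = 2.9584 + 3.407872 = 6.366272
denominator = 5 + 14 - 2 = 17
s_p^2 = 6.366272 / 17 = 0.37448659
s_p = sqrt(0.37448659) = 0.6120

0.6120


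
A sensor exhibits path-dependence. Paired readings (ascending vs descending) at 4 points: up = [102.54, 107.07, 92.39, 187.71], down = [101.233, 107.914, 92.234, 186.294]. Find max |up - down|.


|102.54 - 101.233| = 1.3070
|107.07 - 107.914| = 0.8440
|92.39 - 92.234| = 0.1560
|187.71 - 186.294| = 1.4160
hysteresis = max(diffs) = 1.4160

1.4160


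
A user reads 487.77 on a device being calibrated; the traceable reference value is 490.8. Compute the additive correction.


Correction = standard - reading
= 490.8 - 487.77
= 3.0300

3.0300


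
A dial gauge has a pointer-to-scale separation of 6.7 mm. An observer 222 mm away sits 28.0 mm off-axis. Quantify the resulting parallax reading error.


error = h * offset / d
= 6.7 * 28.0 / 222
= 0.8450

0.8450


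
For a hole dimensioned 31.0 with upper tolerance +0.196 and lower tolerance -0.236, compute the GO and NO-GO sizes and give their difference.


GO = nominal - lower_tol (smallest hole = maximum material condition)
GO = 31.0 - 0.236 = 30.764
NO-GO = nominal + upper_tol (largest hole = least material condition)
NO-GO = 31.0 + 0.196 = 31.196
spread = NO-GO - GO = 31.196 - 30.764 = 0.4320

0.4320


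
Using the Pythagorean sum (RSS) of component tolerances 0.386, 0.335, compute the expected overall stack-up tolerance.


RSS = sqrt(0.386^2 + 0.335^2)
= sqrt(0.261221)
= 0.5111

0.5111


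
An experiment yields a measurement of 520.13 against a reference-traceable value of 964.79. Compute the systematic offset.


Systematic error = measured - true
= 520.13 - 964.79
= -444.6600

-444.6600


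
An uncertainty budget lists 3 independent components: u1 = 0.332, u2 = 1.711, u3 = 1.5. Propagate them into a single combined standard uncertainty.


uc = sqrt(0.332^2 + 1.711^2 + 1.5^2)
uc = sqrt(5.287745)
uc = 2.2995

2.2995


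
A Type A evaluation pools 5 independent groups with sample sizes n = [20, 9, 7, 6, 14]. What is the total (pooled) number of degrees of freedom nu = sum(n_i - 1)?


nu = sum_i (n_i - 1)
nu = ((20 - 1) + (9 - 1) + (7 - 1) + (6 - 1) + (14 - 1))
nu = 19 + 8 + 6 + 5 + 13
nu = 51

51


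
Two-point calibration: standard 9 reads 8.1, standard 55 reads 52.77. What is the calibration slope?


slope = (y2 - y1) / (x2 - x1)
= (52.77 - 8.1) / (55 - 9)
= 44.6700 / 46
= 0.9711

0.9711


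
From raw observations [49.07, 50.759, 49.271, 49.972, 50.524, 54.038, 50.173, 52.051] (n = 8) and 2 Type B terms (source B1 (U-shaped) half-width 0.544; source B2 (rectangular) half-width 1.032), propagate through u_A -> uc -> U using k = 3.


mean = (49.07 + 50.759 + 49.271 + 49.972 + 50.524 + 54.038 + 50.173 + 52.051) / 8 = 50.73225
s = sqrt(sum((x - mean)^2)/(n-1)) = 1.625697
u_A = s / sqrt(n) = 1.625697 / sqrt(8) = 0.57477069
u_B1 = 0.544 / sqrt(2) = 0.38466609
u_B2 = 1.032 / sqrt(3) = 0.59582548
uc = sqrt(0.57477069^2 + 0.38466609^2 + 0.59582548^2) = 0.91287313
U = k * uc = 3 * 0.91287313
U = 2.7386

2.7386


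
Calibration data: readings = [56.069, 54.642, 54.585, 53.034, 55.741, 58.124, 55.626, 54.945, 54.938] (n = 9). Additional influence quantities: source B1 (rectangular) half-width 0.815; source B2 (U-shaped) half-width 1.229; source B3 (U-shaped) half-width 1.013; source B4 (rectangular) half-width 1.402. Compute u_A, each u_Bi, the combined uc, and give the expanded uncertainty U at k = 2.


mean = (56.069 + 54.642 + 54.585 + 53.034 + 55.741 + 58.124 + 55.626 + 54.945 + 54.938) / 9 = 55.30044444
s = sqrt(sum((x - mean)^2)/(n-1)) = 1.3785457
u_A = s / sqrt(n) = 1.3785457 / sqrt(9) = 0.45951523
u_B1 = 0.815 / sqrt(3) = 0.47054047
u_B2 = 1.229 / sqrt(2) = 0.86903423
u_B3 = 1.013 / sqrt(2) = 0.71629917
u_B4 = 1.402 / sqrt(3) = 0.80944508
uc = sqrt(0.45951523^2 + 0.47054047^2 + 0.86903423^2 + 0.71629917^2 + 0.80944508^2) = 1.5349492
U = k * uc = 2 * 1.5349492
U = 3.0699

3.0699


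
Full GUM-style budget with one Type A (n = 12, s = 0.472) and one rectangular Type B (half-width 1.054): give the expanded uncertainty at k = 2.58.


u_A = s / sqrt(n) = 0.472 / sqrt(12) = 0.13625466
u_B = half_width / sqrt(3) = 1.054 / sqrt(3) = 0.60852718
uc = sqrt(u_A^2 + u_B^2) = sqrt(0.13625466^2 + 0.60852718^2) = 0.62359495
U = k * uc = 2.58 * 0.62359495
U = 1.6089

1.6089


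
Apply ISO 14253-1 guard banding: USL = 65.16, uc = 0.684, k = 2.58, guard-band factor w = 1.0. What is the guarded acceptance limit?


U = k * uc = 2.58 * 0.684 = 1.76472
guard band g = w * U = 1.0 * 1.76472 = 1.76472
AL = USL - g = 65.16 - 1.76472
AL = 63.3953

63.3953


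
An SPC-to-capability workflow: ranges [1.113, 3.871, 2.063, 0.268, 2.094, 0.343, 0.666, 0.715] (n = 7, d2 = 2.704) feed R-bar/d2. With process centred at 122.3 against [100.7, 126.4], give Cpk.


R_bar = (1.113 + 3.871 + 2.063 + 0.268 + 2.094 + 0.343 + 0.666 + 0.715) / 8 = 1.391625
sigma = R_bar / d2 = 1.391625 / 2.704 = 0.51465422
Cp = (USL - LSL)/(6*sigma) = (126.4 - 100.7)/(6*0.51465422) = 8.3227
Cpu = (126.4 - 122.3)/(3*0.51465422) = 2.6555
Cpl = (122.3 - 100.7)/(3*0.51465422) = 13.9900
Cpk = min(Cpu, Cpl) = 2.6555

2.6555


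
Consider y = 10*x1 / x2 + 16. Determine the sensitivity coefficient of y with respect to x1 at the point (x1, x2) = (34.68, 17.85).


y = 10*x1 / x2 + 16
dy/dx1 = 10/x2
Evaluate at x2 = 17.85: c1 = 10 / 17.85
c1 = 0.5602

0.5602


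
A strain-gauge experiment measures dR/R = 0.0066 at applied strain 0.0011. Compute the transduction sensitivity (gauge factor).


GF = (dR/R) / epsilon
= 0.0066 / 0.0011
= 6.0000

6.0000


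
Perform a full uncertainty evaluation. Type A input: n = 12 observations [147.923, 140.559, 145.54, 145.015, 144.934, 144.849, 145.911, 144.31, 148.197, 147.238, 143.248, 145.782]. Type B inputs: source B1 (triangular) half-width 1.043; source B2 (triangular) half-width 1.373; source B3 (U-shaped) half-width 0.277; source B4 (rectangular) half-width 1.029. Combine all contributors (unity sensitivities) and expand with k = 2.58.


mean = (147.923 + 140.559 + 145.54 + 145.015 + 144.934 + 144.849 + 145.911 + 144.31 + 148.197 + 147.238 + 143.248 + 145.782) / 12 = 145.2921667
s = sqrt(sum((x - mean)^2)/(n-1)) = 2.084086
u_A = s / sqrt(n) = 2.084086 / sqrt(12) = 0.60162381
u_B1 = 1.043 / sqrt(6) = 0.42580297
u_B2 = 1.373 / sqrt(6) = 0.5605249
u_B3 = 0.277 / sqrt(2) = 0.19586858
u_B4 = 1.029 / sqrt(3) = 0.59409343
uc = sqrt(0.60162381^2 + 0.42580297^2 + 0.5605249^2 + 0.19586858^2 + 0.59409343^2) = 1.1174789
U = k * uc = 2.58 * 1.1174789
U = 2.8831

2.8831


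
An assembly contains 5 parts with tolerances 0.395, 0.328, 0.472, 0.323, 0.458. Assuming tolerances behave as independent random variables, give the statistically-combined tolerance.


RSS = sqrt(0.395^2 + 0.328^2 + 0.472^2 + 0.323^2 + 0.458^2)
= sqrt(0.800486)
= 0.8947

0.8947


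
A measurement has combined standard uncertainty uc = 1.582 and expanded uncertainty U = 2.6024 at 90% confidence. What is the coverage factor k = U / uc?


k = U / uc
k = 2.6024 / 1.582
k = 1.645

1.645


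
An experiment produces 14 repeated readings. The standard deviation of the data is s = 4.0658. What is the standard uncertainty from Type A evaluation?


u_A = s / sqrt(n)
u_A = 4.0658 / sqrt(14)
u_A = 4.0658 / 3.7416574
u_A = 1.0866

1.0866


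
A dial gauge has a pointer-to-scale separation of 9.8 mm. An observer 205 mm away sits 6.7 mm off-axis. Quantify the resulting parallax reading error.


error = h * offset / d
= 9.8 * 6.7 / 205
= 0.3203

0.3203


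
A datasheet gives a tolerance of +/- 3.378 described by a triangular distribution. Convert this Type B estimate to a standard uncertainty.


u_B = half_width / sqrt(6)
u_B = 3.378 / 2.4494897
u_B = 1.3791

1.3791


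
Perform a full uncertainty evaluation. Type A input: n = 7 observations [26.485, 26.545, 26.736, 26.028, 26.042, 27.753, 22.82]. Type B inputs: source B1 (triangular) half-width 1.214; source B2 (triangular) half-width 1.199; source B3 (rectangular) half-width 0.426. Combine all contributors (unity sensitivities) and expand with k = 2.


mean = (26.485 + 26.545 + 26.736 + 26.028 + 26.042 + 27.753 + 22.82) / 7 = 26.05842857
s = sqrt(sum((x - mean)^2)/(n-1)) = 1.5404548
u_A = s / sqrt(n) = 1.5404548 / sqrt(7) = 0.58223719
u_B1 = 1.214 / sqrt(6) = 0.49561342
u_B2 = 1.199 / sqrt(6) = 0.4894897
u_B3 = 0.426 / sqrt(3) = 0.24595121
uc = sqrt(0.58223719^2 + 0.49561342^2 + 0.4894897^2 + 0.24595121^2) = 0.9405982
U = k * uc = 2 * 0.9405982
U = 1.8812

1.8812


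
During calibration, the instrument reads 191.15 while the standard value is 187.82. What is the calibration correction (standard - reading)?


Correction = standard - reading
= 187.82 - 191.15
= -3.3300

-3.3300


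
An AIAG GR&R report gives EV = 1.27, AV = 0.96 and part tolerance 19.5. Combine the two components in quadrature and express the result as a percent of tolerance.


GRR = sqrt(EV^2 + AV^2) = sqrt(1.27^2 + 0.96^2) = 1.5920113
%GRR = GRR / tol * 100 = 1.5920113 / 19.5 * 100
%GRR = 8.1642

8.1642


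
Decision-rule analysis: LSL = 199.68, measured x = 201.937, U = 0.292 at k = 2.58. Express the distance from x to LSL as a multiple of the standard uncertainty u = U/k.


u = U / k = 0.292 / 2.58 = 0.11317829
margin = |LSL - x| = |199.68 - 201.937| = 2.257
z = margin / u = 2.257 / 0.11317829
z = 19.9420

19.9420


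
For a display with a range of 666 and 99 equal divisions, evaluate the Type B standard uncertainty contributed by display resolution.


resolution = range / divisions
resolution = 666 / 99 = 6.7272727
u_res = resolution / (2*sqrt(3))
u_res = 6.7272727 / 3.4641016
u_res = 1.9420

1.9420


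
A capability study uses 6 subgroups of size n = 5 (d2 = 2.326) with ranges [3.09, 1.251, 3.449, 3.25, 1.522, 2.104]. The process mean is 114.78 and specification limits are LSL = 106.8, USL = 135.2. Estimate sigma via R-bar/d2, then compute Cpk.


R_bar = (3.09 + 1.251 + 3.449 + 3.25 + 1.522 + 2.104) / 6 = 2.4443333
sigma = R_bar / d2 = 2.4443333 / 2.326 = 1.0508742
Cp = (USL - LSL)/(6*sigma) = (135.2 - 106.8)/(6*1.0508742) = 4.5042
Cpu = (135.2 - 114.78)/(3*1.0508742) = 6.4771
Cpl = (114.78 - 106.8)/(3*1.0508742) = 2.5312
Cpk = min(Cpu, Cpl) = 2.5312

2.5312


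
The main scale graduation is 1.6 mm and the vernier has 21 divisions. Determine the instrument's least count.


LC = MSD / n_div
= 1.6 / 21
= 0.0762

0.0762


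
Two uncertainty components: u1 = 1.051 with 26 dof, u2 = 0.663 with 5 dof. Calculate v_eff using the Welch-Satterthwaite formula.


uc = sqrt(u1^2 + u2^2) = sqrt(1.051^2 + 0.663^2) = 1.2426464
v_eff = uc^4 / (u1^4/v1 + u2^4/v2)
= 1.2426464^4 / (1.051^4/26 + 0.663^4/5)
= 2.3844612 / 0.085572772
v_eff = 27.8647

27.8647


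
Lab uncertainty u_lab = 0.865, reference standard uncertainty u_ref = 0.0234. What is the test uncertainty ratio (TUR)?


TUR = u_lab / u_ref
= 0.865 / 0.0234
= 36.9658

36.9658


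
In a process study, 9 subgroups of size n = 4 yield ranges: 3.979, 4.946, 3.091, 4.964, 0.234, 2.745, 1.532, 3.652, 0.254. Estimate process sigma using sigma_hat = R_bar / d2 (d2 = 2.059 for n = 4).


R_bar = (3.979 + 4.946 + 3.091 + 4.964 + 0.234 + 2.745 + 1.532 + 3.652 + 0.254) / 9
R_bar = 25.397 / 9 = 2.8218889
sigma_hat = R_bar / d2 = 2.8218889 / 2.059 = 1.3705

1.3705


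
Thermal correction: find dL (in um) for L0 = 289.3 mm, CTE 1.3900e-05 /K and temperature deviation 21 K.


dL = L * alpha * dT
= 289.3 * 1.3900e-05 * 21
= 0.0844467 mm
dL_um = 0.0844467 * 1000 = 84.4467 um

84.4467


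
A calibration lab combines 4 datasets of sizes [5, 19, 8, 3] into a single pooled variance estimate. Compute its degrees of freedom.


nu = sum_i (n_i - 1)
nu = ((5 - 1) + (19 - 1) + (8 - 1) + (3 - 1))
nu = 4 + 18 + 7 + 2
nu = 31

31


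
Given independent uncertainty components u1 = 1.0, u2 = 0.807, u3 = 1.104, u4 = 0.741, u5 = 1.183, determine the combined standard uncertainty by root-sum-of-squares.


uc = sqrt(1.0^2 + 0.807^2 + 1.104^2 + 0.741^2 + 1.183^2)
uc = sqrt(4.818635)
uc = 2.1951

2.1951


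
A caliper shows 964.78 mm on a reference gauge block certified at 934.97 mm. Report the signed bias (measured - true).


Systematic error = measured - true
= 964.78 - 934.97
= 29.8100

29.8100


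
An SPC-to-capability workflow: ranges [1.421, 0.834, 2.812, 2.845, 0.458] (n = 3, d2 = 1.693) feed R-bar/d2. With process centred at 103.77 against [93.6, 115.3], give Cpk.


R_bar = (1.421 + 0.834 + 2.812 + 2.845 + 0.458) / 5 = 1.674
sigma = R_bar / d2 = 1.674 / 1.693 = 0.98877732
Cp = (USL - LSL)/(6*sigma) = (115.3 - 93.6)/(6*0.98877732) = 3.6577
Cpu = (115.3 - 103.77)/(3*0.98877732) = 3.8870
Cpl = (103.77 - 93.6)/(3*0.98877732) = 3.4285
Cpk = min(Cpu, Cpl) = 3.4285

3.4285


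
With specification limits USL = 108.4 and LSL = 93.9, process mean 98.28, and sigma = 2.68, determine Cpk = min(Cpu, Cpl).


Cpu = (USL - mean) / (3*sigma) = (108.4 - 98.28) / (3*2.68) = 1.2587
Cpl = (mean - LSL) / (3*sigma) = (98.28 - 93.9) / (3*2.68) = 0.5448
Cpk = min(Cpu, Cpl) = 0.5448

0.5448


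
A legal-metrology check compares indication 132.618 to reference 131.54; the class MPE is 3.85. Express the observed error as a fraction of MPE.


e = indication - reference = 132.618 - 131.54 = 1.0780
|e| = 1.0780
ratio = |e| / MPE = 1.0780 / 3.85
ratio = 0.2800

0.2800


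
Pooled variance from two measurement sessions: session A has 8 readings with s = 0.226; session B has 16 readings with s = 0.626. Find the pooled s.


s_p = sqrt(((n1-1)*s1^2 + (n2-1)*s2^2) / (n1+n2-2))
numerator = (8-1)*0.226^2 + (16-1)*0.626^2 = 0.357532 + 5.87814 = 6.235672
denominator = 8 + 16 - 2 = 22
s_p^2 = 6.235672 / 22 = 0.28343964
s_p = sqrt(0.28343964) = 0.5324

0.5324


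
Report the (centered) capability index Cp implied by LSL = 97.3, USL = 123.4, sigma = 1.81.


Cp = (USL - LSL) / (6 * sigma)
= (123.4 - 97.3) / (6 * 1.81)
= 26.1000 / 10.8600
= 2.4033

2.4033


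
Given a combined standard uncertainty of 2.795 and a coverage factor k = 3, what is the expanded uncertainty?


U = k * uc
U = 3 * 2.795
U = 8.3850

8.3850


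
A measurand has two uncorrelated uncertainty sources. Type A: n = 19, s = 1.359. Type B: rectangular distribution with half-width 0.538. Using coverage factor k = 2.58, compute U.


u_A = s / sqrt(n) = 1.359 / sqrt(19) = 0.31177598
u_B = half_width / sqrt(3) = 0.538 / sqrt(3) = 0.31061444
uc = sqrt(u_A^2 + u_B^2) = sqrt(0.31177598^2 + 0.31061444^2) = 0.44009725
U = k * uc = 2.58 * 0.44009725
U = 1.1355

1.1355


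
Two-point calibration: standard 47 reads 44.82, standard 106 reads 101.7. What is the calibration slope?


slope = (y2 - y1) / (x2 - x1)
= (101.7 - 44.82) / (106 - 47)
= 56.8800 / 59
= 0.9641

0.9641


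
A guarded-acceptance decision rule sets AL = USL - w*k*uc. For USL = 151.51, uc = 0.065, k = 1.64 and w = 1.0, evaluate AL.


U = k * uc = 1.64 * 0.065 = 0.1066
guard band g = w * U = 1.0 * 0.1066 = 0.1066
AL = USL - g = 151.51 - 0.1066
AL = 151.4034

151.4034


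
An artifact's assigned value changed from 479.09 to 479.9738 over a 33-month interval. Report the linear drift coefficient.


rate = (v2 - v1) / months
= (479.9738 - 479.09) / 33
= 0.8838 / 33
= 0.0268

0.0268


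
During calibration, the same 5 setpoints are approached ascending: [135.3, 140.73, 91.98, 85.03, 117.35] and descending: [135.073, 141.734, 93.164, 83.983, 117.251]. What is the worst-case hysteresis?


|135.3 - 135.073| = 0.2270
|140.73 - 141.734| = 1.0040
|91.98 - 93.164| = 1.1840
|85.03 - 83.983| = 1.0470
|117.35 - 117.251| = 0.0990
hysteresis = max(diffs) = 1.1840

1.1840


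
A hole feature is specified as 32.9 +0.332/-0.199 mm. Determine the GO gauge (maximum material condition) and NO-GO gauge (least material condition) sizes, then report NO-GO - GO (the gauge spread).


GO = nominal - lower_tol (smallest hole = maximum material condition)
GO = 32.9 - 0.199 = 32.701
NO-GO = nominal + upper_tol (largest hole = least material condition)
NO-GO = 32.9 + 0.332 = 33.232
spread = NO-GO - GO = 33.232 - 32.701 = 0.5310

0.5310


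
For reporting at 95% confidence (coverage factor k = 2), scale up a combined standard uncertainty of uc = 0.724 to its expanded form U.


U = k * uc
U = 2 * 0.724
U = 1.4480

1.4480


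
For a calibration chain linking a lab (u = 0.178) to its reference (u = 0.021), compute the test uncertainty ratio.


TUR = u_lab / u_ref
= 0.178 / 0.021
= 8.4762

8.4762


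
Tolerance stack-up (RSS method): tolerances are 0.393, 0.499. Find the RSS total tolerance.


RSS = sqrt(0.393^2 + 0.499^2)
= sqrt(0.40345)
= 0.6352

0.6352


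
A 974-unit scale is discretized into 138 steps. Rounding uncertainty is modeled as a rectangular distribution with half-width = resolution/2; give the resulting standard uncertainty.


resolution = range / divisions
resolution = 974 / 138 = 7.057971
u_res = resolution / (2*sqrt(3))
u_res = 7.057971 / 3.4641016
u_res = 2.0375

2.0375


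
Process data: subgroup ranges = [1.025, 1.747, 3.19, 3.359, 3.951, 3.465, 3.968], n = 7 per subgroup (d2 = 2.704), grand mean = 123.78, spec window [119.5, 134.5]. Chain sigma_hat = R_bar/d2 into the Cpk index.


R_bar = (1.025 + 1.747 + 3.19 + 3.359 + 3.951 + 3.465 + 3.968) / 7 = 2.9578571
sigma = R_bar / d2 = 2.9578571 / 2.704 = 1.0938821
Cp = (USL - LSL)/(6*sigma) = (134.5 - 119.5)/(6*1.0938821) = 2.2854
Cpu = (134.5 - 123.78)/(3*1.0938821) = 3.2667
Cpl = (123.78 - 119.5)/(3*1.0938821) = 1.3042
Cpk = min(Cpu, Cpl) = 1.3042

1.3042


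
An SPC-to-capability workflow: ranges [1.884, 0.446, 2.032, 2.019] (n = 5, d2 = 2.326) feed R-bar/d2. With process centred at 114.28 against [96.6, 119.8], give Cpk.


R_bar = (1.884 + 0.446 + 2.032 + 2.019) / 4 = 1.59525
sigma = R_bar / d2 = 1.59525 / 2.326 = 0.68583405
Cp = (USL - LSL)/(6*sigma) = (119.8 - 96.6)/(6*0.68583405) = 5.6379
Cpu = (119.8 - 114.28)/(3*0.68583405) = 2.6829
Cpl = (114.28 - 96.6)/(3*0.68583405) = 8.5929
Cpk = min(Cpu, Cpl) = 2.6829

2.6829


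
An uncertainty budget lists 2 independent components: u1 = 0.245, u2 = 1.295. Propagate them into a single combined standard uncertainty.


uc = sqrt(0.245^2 + 1.295^2)
uc = sqrt(1.73705)
uc = 1.3180

1.3180


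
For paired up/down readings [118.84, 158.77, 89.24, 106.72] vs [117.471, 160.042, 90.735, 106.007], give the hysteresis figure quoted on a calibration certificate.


|118.84 - 117.471| = 1.3690
|158.77 - 160.042| = 1.2720
|89.24 - 90.735| = 1.4950
|106.72 - 106.007| = 0.7130
hysteresis = max(diffs) = 1.4950

1.4950


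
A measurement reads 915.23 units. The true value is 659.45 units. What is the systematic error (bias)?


Systematic error = measured - true
= 915.23 - 659.45
= 255.7800

255.7800


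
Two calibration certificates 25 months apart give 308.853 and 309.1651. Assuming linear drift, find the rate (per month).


rate = (v2 - v1) / months
= (309.1651 - 308.853) / 25
= 0.3121 / 25
= 0.0125

0.0125


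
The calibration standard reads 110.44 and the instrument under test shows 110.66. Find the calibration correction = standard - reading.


Correction = standard - reading
= 110.44 - 110.66
= -0.2200

-0.2200


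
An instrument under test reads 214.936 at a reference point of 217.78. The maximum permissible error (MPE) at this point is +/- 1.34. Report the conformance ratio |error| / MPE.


e = indication - reference = 214.936 - 217.78 = -2.8440
|e| = 2.8440
ratio = |e| / MPE = 2.8440 / 1.34
ratio = 2.1224

2.1224


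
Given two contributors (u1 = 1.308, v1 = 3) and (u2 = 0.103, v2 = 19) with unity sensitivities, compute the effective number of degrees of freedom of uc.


uc = sqrt(u1^2 + u2^2) = sqrt(1.308^2 + 0.103^2) = 1.3120492
v_eff = uc^4 / (u1^4/v1 + u2^4/v2)
= 1.3120492^4 / (1.308^4/3 + 0.103^4/19)
= 2.9634696 / 0.97569113
v_eff = 3.0373

3.0373


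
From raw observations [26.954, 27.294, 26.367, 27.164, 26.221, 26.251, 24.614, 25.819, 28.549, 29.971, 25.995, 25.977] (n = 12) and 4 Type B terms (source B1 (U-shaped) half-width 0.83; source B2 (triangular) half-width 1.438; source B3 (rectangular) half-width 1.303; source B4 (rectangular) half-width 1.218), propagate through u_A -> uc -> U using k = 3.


mean = (26.954 + 27.294 + 26.367 + 27.164 + 26.221 + 26.251 + 24.614 + 25.819 + 28.549 + 29.971 + 25.995 + 25.977) / 12 = 26.76466667
s = sqrt(sum((x - mean)^2)/(n-1)) = 1.394468
u_A = s / sqrt(n) = 1.394468 / sqrt(12) = 0.40254824
u_B1 = 0.83 / sqrt(2) = 0.58689863
u_B2 = 1.438 / sqrt(6) = 0.58706104
u_B3 = 1.303 / sqrt(3) = 0.7522874
u_B4 = 1.218 / sqrt(3) = 0.70321263
uc = sqrt(0.40254824^2 + 0.58689863^2 + 0.58706104^2 + 0.7522874^2 + 0.70321263^2) = 1.382599
U = k * uc = 3 * 1.382599
U = 4.1478

4.1478


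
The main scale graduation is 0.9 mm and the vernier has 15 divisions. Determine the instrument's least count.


LC = MSD / n_div
= 0.9 / 15
= 0.0600

0.0600


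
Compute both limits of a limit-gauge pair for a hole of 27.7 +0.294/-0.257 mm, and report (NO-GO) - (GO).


GO = nominal - lower_tol (smallest hole = maximum material condition)
GO = 27.7 - 0.257 = 27.443
NO-GO = nominal + upper_tol (largest hole = least material condition)
NO-GO = 27.7 + 0.294 = 27.994
spread = NO-GO - GO = 27.994 - 27.443 = 0.5510

0.5510


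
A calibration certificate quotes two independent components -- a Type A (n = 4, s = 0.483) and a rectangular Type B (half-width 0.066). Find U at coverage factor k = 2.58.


u_A = s / sqrt(n) = 0.483 / sqrt(4) = 0.2415
u_B = half_width / sqrt(3) = 0.066 / sqrt(3) = 0.038105118
uc = sqrt(u_A^2 + u_B^2) = sqrt(0.2415^2 + 0.038105118^2) = 0.24448773
U = k * uc = 2.58 * 0.24448773
U = 0.6308

0.6308


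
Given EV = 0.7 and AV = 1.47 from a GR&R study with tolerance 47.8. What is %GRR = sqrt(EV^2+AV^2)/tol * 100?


GRR = sqrt(EV^2 + AV^2) = sqrt(0.7^2 + 1.47^2) = 1.6281585
%GRR = GRR / tol * 100 = 1.6281585 / 47.8 * 100
%GRR = 3.4062

3.4062


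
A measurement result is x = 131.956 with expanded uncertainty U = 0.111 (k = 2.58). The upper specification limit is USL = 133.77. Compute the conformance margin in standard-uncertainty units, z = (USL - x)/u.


u = U / k = 0.111 / 2.58 = 0.043023256
margin = |USL - x| = |133.77 - 131.956| = 1.814
z = margin / u = 1.814 / 0.043023256
z = 42.1632

42.1632


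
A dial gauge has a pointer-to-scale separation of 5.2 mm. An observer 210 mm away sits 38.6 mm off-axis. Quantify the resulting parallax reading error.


error = h * offset / d
= 5.2 * 38.6 / 210
= 0.9558

0.9558


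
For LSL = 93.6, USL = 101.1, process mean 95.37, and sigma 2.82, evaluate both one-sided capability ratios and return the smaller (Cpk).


Cpu = (USL - mean) / (3*sigma) = (101.1 - 95.37) / (3*2.82) = 0.6773
Cpl = (mean - LSL) / (3*sigma) = (95.37 - 93.6) / (3*2.82) = 0.2092
Cpk = min(Cpu, Cpl) = 0.2092

0.2092


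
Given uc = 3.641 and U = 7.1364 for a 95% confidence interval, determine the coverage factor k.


k = U / uc
k = 7.1364 / 3.641
k = 1.96

1.96


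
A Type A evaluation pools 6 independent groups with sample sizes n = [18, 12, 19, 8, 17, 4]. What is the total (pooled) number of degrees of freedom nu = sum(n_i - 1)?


nu = sum_i (n_i - 1)
nu = ((18 - 1) + (12 - 1) + (19 - 1) + (8 - 1) + (17 - 1) + (4 - 1))
nu = 17 + 11 + 18 + 7 + 16 + 3
nu = 72

72


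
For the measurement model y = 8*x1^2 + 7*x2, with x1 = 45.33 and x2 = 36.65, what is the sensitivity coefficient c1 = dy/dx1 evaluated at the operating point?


y = 8*x1^2 + 7*x2
dy/dx1 = 2*8*x1
Evaluate at x1 = 45.33: c1 = 16 * 45.33
c1 = 725.2800

725.2800


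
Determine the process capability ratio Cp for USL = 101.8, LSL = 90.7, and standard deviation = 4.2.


Cp = (USL - LSL) / (6 * sigma)
= (101.8 - 90.7) / (6 * 4.2)
= 11.1000 / 25.2000
= 0.4405

0.4405


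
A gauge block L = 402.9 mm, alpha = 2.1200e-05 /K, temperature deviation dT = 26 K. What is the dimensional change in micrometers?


dL = L * alpha * dT
= 402.9 * 2.1200e-05 * 26
= 0.2220785 mm
dL_um = 0.2220785 * 1000 = 222.0785 um

222.0785


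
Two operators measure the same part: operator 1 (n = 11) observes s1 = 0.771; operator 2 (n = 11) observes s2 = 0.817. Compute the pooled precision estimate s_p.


s_p = sqrt(((n1-1)*s1^2 + (n2-1)*s2^2) / (n1+n2-2))
numerator = (11-1)*0.771^2 + (11-1)*0.817^2 = 5.94441 + 6.67489 = 12.6193
denominator = 11 + 11 - 2 = 20
s_p^2 = 12.6193 / 20 = 0.630965
s_p = sqrt(0.630965) = 0.7943

0.7943


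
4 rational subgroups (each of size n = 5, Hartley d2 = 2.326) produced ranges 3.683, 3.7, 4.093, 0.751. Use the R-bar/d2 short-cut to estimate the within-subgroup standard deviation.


R_bar = (3.683 + 3.7 + 4.093 + 0.751) / 4
R_bar = 12.227 / 4 = 3.05675
sigma_hat = R_bar / d2 = 3.05675 / 2.326 = 1.3142

1.3142


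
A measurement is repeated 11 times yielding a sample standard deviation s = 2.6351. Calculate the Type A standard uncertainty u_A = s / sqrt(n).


u_A = s / sqrt(n)
u_A = 2.6351 / sqrt(11)
u_A = 2.6351 / 3.3166248
u_A = 0.7945

0.7945


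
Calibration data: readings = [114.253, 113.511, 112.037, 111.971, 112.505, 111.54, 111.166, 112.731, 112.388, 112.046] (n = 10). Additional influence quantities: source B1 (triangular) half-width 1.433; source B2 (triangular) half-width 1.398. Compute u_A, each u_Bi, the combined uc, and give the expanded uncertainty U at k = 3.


mean = (114.253 + 113.511 + 112.037 + 111.971 + 112.505 + 111.54 + 111.166 + 112.731 + 112.388 + 112.046) / 10 = 112.4148
s = sqrt(sum((x - mean)^2)/(n-1)) = 0.9122592
u_A = s / sqrt(n) = 0.9122592 / sqrt(10) = 0.28848169
u_B1 = 1.433 / sqrt(6) = 0.5850198
u_B2 = 1.398 / sqrt(6) = 0.57073111
uc = sqrt(0.28848169^2 + 0.5850198^2 + 0.57073111^2) = 0.86672017
U = k * uc = 3 * 0.86672017
U = 2.6002

2.6002


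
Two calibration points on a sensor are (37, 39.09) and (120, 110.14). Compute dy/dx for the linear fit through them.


slope = (y2 - y1) / (x2 - x1)
= (110.14 - 39.09) / (120 - 37)
= 71.0500 / 83
= 0.8560

0.8560


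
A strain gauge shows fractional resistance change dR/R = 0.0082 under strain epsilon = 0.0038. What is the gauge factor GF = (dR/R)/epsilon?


GF = (dR/R) / epsilon
= 0.0082 / 0.0038
= 2.1579

2.1579


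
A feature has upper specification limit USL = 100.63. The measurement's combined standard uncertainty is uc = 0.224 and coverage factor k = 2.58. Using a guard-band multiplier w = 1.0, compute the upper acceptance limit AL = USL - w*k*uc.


U = k * uc = 2.58 * 0.224 = 0.57792
guard band g = w * U = 1.0 * 0.57792 = 0.57792
AL = USL - g = 100.63 - 0.57792
AL = 100.0521

100.0521


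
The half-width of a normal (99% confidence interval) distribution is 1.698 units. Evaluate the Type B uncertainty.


u_B = half_width / 2.576
u_B = 1.698 / 2.576
u_B = 0.6592

0.6592


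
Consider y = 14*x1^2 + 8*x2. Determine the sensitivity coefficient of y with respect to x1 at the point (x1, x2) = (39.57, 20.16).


y = 14*x1^2 + 8*x2
dy/dx1 = 2*14*x1
Evaluate at x1 = 39.57: c1 = 28 * 39.57
c1 = 1107.9600

1107.9600


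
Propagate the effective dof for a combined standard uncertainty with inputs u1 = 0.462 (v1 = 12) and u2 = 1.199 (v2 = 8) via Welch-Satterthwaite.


uc = sqrt(u1^2 + u2^2) = sqrt(0.462^2 + 1.199^2) = 1.28493
v_eff = uc^4 / (u1^4/v1 + u2^4/v2)
= 1.28493^4 / (0.462^4/12 + 1.199^4/8)
= 2.7259499 / 0.26213361
v_eff = 10.3991

10.3991


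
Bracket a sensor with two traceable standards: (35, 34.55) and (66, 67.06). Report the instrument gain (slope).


slope = (y2 - y1) / (x2 - x1)
= (67.06 - 34.55) / (66 - 35)
= 32.5100 / 31
= 1.0487

1.0487


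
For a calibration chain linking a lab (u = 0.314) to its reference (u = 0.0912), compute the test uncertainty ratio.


TUR = u_lab / u_ref
= 0.314 / 0.0912
= 3.4430

3.4430


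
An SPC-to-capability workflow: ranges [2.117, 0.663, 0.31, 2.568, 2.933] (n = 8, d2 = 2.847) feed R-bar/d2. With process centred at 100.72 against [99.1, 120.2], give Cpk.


R_bar = (2.117 + 0.663 + 0.31 + 2.568 + 2.933) / 5 = 1.7182
sigma = R_bar / d2 = 1.7182 / 2.847 = 0.60351247
Cp = (USL - LSL)/(6*sigma) = (120.2 - 99.1)/(6*0.60351247) = 5.8270
Cpu = (120.2 - 100.72)/(3*0.60351247) = 10.7592
Cpl = (100.72 - 99.1)/(3*0.60351247) = 0.8948
Cpk = min(Cpu, Cpl) = 0.8948

0.8948
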